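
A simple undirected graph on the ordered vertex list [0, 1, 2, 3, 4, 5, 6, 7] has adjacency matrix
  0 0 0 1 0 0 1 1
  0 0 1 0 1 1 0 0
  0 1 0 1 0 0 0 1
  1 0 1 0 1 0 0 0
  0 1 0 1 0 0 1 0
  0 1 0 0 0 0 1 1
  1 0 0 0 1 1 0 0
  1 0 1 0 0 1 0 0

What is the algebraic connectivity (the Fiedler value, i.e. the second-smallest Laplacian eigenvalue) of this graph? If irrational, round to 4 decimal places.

2

Each diagonal entry of L is the vertex degree and each off-diagonal entry is -1 where an edge is present, 0 otherwise; in the order [0, 1, 2, 3, 4, 5, 6, 7] the diagonal is [3, 3, 3, 3, 3, 3, 3, 3]. Computing the eigenvalues of L and sorting gives [0, 2, 2, 2, 4, 4, 4, 6]. The Fiedler value lambda_2 = 2 is strictly positive, so the graph is connected.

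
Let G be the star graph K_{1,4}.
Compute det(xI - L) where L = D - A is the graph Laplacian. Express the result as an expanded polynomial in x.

x^5 - 8x^4 + 18x^3 - 16x^2 + 5x

The graph has 5 vertices and degree multiset [4, 1, 1, 1, 1]; D is the diagonal matrix of degrees and L = D - A. L has integer entries, so p(x) = det(xI - L) has integer coefficients. Expanding the determinant yields x^5 - 8x^4 + 18x^3 - 16x^2 + 5x. Since p(0) = det(-L) = 0, x divides p(x).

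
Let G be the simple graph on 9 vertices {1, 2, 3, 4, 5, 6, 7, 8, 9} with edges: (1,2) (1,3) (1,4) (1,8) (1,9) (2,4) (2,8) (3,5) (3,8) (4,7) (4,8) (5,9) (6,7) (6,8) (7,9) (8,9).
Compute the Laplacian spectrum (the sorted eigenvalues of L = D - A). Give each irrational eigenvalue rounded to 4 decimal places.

[0, 1.2630, 1.7415, 2.8051, 3.4483, 4.1409, 4.8777, 6.3587, 7.3648]

Each diagonal entry of L is the vertex degree and each off-diagonal entry is -1 where an edge is present, 0 otherwise; in the order [1, 2, 3, 4, 5, 6, 7, 8, 9] the diagonal is [5, 3, 3, 4, 2, 2, 3, 6, 4]. The multiplicity of 0 as a Laplacian eigenvalue equals the number of connected components. The single zero eigenvalue shows the graph is connected.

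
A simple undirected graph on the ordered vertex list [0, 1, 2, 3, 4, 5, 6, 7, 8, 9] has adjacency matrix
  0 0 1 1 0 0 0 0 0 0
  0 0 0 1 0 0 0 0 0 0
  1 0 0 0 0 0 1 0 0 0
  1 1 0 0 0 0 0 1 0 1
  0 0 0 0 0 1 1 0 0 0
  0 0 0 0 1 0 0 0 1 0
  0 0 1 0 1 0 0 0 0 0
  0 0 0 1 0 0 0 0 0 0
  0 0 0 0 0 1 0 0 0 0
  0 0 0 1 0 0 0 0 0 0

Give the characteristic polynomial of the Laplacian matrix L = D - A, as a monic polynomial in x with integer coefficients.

x^10 - 18x^9 + 133x^8 - 526x^7 + 1218x^6 - 1698x^5 + 1408x^4 - 654x^3 + 146x^2 - 10x

Reading degrees in the order [0, 1, 2, 3, 4, 5, 6, 7, 8, 9] gives [2, 1, 2, 4, 2, 2, 2, 1, 1, 1]; set D = diag(2, 1, 2, 4, 2, 2, 2, 1, 1, 1) and form L = D - A. Computing det(xI - L) by cofactor expansion (or equivalently via sum-over-permutations) gives x^10 - 18x^9 + 133x^8 - 526x^7 + 1218x^6 - 1698x^5 + 1408x^4 - 654x^3 + 146x^2 - 10x. The coefficient of x^9 equals -trace(L) = -18, matching the sum of degrees. The eigenvalues sum to 18, which equals trace(L) = 2|E|.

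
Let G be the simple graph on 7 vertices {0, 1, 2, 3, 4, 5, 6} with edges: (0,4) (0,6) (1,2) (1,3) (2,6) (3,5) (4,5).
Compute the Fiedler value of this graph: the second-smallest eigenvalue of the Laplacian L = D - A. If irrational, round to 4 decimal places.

0.7530

Each diagonal entry of L is the vertex degree and each off-diagonal entry is -1 where an edge is present, 0 otherwise; in the order [0, 1, 2, 3, 4, 5, 6] the diagonal is [2, 2, 2, 2, 2, 2, 2]. The sorted Laplacian eigenvalues are [0, 0.7530, 0.7530, 2.4450, 2.4450, 3.8019, 3.8019]; the algebraic connectivity is the second entry, 0.7530.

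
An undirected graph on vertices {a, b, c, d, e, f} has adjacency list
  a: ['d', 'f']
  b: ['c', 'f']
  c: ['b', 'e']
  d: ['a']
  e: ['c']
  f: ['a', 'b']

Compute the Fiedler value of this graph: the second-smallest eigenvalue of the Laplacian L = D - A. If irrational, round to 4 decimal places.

Reading degrees in the order [a, b, c, d, e, f] gives [2, 2, 2, 1, 1, 2]; set D = diag(2, 2, 2, 1, 1, 2) and form L = D - A. Computing the eigenvalues of L and sorting gives [0, 0.2679, 1, 2, 3, 3.7321]. The Fiedler value lambda_2 = 0.2679 is strictly positive, so the graph is connected.

0.2679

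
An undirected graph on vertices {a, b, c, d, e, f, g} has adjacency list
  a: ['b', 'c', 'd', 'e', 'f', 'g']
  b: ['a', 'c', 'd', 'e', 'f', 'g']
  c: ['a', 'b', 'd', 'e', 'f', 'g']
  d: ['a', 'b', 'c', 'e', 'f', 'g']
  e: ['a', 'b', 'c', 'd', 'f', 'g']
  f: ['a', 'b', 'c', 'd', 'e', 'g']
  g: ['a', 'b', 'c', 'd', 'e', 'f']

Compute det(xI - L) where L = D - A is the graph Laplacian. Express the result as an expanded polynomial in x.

x^7 - 42x^6 + 735x^5 - 6860x^4 + 36015x^3 - 100842x^2 + 117649x

Each diagonal entry of L is the vertex degree and each off-diagonal entry is -1 where an edge is present, 0 otherwise; in the order [a, b, c, d, e, f, g] the diagonal is [6, 6, 6, 6, 6, 6, 6]. L has integer entries, so p(x) = det(xI - L) has integer coefficients. Expanding the determinant yields x^7 - 42x^6 + 735x^5 - 6860x^4 + 36015x^3 - 100842x^2 + 117649x. Since p(0) = det(-L) = 0, x divides p(x). The largest eigenvalue, 7, is at most the vertex count 7. There is one zero in the spectrum, matching the 1 component.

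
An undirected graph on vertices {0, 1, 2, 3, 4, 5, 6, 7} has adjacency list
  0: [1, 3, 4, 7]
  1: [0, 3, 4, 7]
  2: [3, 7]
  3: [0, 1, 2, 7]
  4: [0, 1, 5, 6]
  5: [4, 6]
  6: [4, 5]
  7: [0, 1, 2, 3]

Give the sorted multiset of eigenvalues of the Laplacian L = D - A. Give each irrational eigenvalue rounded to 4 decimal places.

Reading degrees in the order [0, 1, 2, 3, 4, 5, 6, 7] gives [4, 4, 2, 4, 4, 2, 2, 4]; set D = diag(4, 4, 2, 4, 4, 2, 2, 4) and form L = D - A. Since every row of L sums to 0, the all-ones vector is in the kernel and 0 is an eigenvalue. The eigenvalues sum to 26, which equals trace(L) = 2|E|. By the matrix-tree theorem the graph has (1/8) * product of the nonzero eigenvalues = 300 spanning trees.

[0, 0.5781, 2.1534, 3, 4.3258, 5, 5, 5.9427]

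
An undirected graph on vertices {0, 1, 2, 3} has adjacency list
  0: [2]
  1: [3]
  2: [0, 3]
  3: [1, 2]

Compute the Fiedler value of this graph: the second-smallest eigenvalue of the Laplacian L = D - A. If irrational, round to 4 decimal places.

With the vertex order [0, 1, 2, 3], the degrees are [1, 1, 2, 2], giving D = diag(1, 1, 2, 2) and L = D - A. The smallest Laplacian eigenvalue is always 0. The next one, lambda_2 = 0.5858, measures how hard the graph is to disconnect: larger values mean better connectivity. The eigenvalues sum to 6, which equals trace(L) = 2|E|.

0.5858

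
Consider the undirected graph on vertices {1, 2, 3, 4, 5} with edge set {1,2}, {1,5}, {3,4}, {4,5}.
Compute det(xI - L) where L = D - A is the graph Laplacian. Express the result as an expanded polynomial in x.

With the vertex order [1, 2, 3, 4, 5], the degrees are [2, 1, 1, 2, 2], giving D = diag(2, 1, 1, 2, 2) and L = D - A. L has integer entries, so p(x) = det(xI - L) has integer coefficients. Expanding the determinant yields x^5 - 8x^4 + 21x^3 - 20x^2 + 5x. Since p(0) = det(-L) = 0, x divides p(x). By the matrix-tree theorem the graph has (1/5) * product of the nonzero eigenvalues = 1 spanning tree.

x^5 - 8x^4 + 21x^3 - 20x^2 + 5x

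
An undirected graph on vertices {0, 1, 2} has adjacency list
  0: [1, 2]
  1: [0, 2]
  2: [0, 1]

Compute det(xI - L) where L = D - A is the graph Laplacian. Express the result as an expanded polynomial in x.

With the vertex order [0, 1, 2], the degrees are [2, 2, 2], giving D = diag(2, 2, 2) and L = D - A. The eigenvalues of L are [0, 3, 3]; the characteristic polynomial is the product of (x - lambda_i), which multiplies out to x^3 - 6x^2 + 9x. The coefficient of x^2 equals -trace(L) = -6, matching the sum of degrees.

x^3 - 6x^2 + 9x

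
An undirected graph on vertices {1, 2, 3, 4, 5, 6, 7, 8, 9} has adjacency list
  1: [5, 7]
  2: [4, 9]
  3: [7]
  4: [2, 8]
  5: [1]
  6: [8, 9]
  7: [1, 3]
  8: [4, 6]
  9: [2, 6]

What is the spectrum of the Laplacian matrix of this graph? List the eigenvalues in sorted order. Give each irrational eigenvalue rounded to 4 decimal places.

[0, 0, 0.5858, 1.3820, 1.3820, 2, 3.4142, 3.6180, 3.6180]

Each diagonal entry of L is the vertex degree and each off-diagonal entry is -1 where an edge is present, 0 otherwise; in the order [1, 2, 3, 4, 5, 6, 7, 8, 9] the diagonal is [2, 2, 1, 2, 1, 2, 2, 2, 2]. The multiplicity of 0 as a Laplacian eigenvalue equals the number of connected components. The 2 zero eigenvalues correspond to the 2 connected components. The largest eigenvalue, 3.6180, is at most the vertex count 9.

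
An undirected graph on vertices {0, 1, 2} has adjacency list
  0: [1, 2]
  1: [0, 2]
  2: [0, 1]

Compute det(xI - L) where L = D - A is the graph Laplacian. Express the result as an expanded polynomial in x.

x^3 - 6x^2 + 9x

Each diagonal entry of L is the vertex degree and each off-diagonal entry is -1 where an edge is present, 0 otherwise; in the order [0, 1, 2] the diagonal is [2, 2, 2]. The eigenvalues of L are [0, 3, 3]; the characteristic polynomial is the product of (x - lambda_i), which multiplies out to x^3 - 6x^2 + 9x. Since p(0) = det(-L) = 0, x divides p(x). By the matrix-tree theorem the graph has (1/3) * product of the nonzero eigenvalues = 3 spanning trees.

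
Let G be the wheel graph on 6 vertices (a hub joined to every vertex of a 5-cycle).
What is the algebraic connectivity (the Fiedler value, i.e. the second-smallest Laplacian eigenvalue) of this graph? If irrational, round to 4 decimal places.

The graph has 6 vertices and degree multiset [5, 3, 3, 3, 3, 3]; D is the diagonal matrix of degrees and L = D - A. Computing the eigenvalues of L and sorting gives [0, 2.3820, 2.3820, 4.6180, 4.6180, 6]. The Fiedler value lambda_2 = 2.3820 is strictly positive, so the graph is connected.

2.3820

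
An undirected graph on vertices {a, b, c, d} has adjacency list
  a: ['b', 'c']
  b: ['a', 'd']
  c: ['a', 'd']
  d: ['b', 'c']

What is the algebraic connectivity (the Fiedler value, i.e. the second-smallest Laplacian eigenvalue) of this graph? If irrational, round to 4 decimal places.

2

Reading degrees in the order [a, b, c, d] gives [2, 2, 2, 2]; set D = diag(2, 2, 2, 2) and form L = D - A. The smallest Laplacian eigenvalue is always 0. The next one, lambda_2 = 2, measures how hard the graph is to disconnect: larger values mean better connectivity. There is one zero in the spectrum, matching the 1 component. The largest eigenvalue, 4, is at most the vertex count 4.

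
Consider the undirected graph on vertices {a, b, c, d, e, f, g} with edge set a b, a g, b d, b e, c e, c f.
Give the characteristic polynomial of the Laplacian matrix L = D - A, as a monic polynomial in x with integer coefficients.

x^7 - 12x^6 + 54x^5 - 114x^4 + 115x^3 - 50x^2 + 7x

Reading degrees in the order [a, b, c, d, e, f, g] gives [2, 3, 2, 1, 2, 1, 1]; set D = diag(2, 3, 2, 1, 2, 1, 1) and form L = D - A. Computing det(xI - L) by cofactor expansion (or equivalently via sum-over-permutations) gives x^7 - 12x^6 + 54x^5 - 114x^4 + 115x^3 - 50x^2 + 7x. The coefficient of x^6 equals -trace(L) = -12, matching the sum of degrees. The largest eigenvalue, 4.3342, is at most the vertex count 7.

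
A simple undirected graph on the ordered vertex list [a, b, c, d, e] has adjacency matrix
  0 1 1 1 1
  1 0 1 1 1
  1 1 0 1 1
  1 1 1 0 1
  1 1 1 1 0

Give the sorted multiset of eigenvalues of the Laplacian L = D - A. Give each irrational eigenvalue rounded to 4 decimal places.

Reading degrees in the order [a, b, c, d, e] gives [4, 4, 4, 4, 4]; set D = diag(4, 4, 4, 4, 4) and form L = D - A. Diagonalising L (or applying a numerical eigensolver to the 5x5 matrix) gives the spectrum above. The single zero eigenvalue shows the graph is connected. There is one zero in the spectrum, matching the 1 component.

[0, 5, 5, 5, 5]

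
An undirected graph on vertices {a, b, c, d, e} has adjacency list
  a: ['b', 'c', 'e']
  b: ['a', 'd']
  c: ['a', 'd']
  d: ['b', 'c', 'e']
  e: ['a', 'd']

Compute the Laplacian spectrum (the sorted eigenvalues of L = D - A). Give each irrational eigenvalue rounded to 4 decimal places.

With the vertex order [a, b, c, d, e], the degrees are [3, 2, 2, 3, 2], giving D = diag(3, 2, 2, 3, 2) and L = D - A. Since every row of L sums to 0, the all-ones vector is in the kernel and 0 is an eigenvalue. The single zero eigenvalue shows the graph is connected. The largest eigenvalue, 5, is at most the vertex count 5. The eigenvalues sum to 12, which equals trace(L) = 2|E|.

[0, 2, 2, 3, 5]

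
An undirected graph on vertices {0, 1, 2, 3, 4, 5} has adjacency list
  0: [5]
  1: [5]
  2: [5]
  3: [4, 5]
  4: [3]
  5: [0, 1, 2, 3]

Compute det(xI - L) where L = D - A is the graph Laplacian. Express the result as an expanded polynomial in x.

Reading degrees in the order [0, 1, 2, 3, 4, 5] gives [1, 1, 1, 2, 1, 4]; set D = diag(1, 1, 1, 2, 1, 4) and form L = D - A. L has integer entries, so p(x) = det(xI - L) has integer coefficients. Expanding the determinant yields x^6 - 10x^5 + 33x^4 - 46x^3 + 28x^2 - 6x. The coefficient of x^5 equals -trace(L) = -10, matching the sum of degrees. The largest eigenvalue, 5.0861, is at most the vertex count 6.

x^6 - 10x^5 + 33x^4 - 46x^3 + 28x^2 - 6x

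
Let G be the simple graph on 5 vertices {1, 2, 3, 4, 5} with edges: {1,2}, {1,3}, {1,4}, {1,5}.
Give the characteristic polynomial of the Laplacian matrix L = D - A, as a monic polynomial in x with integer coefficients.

x^5 - 8x^4 + 18x^3 - 16x^2 + 5x

With the vertex order [1, 2, 3, 4, 5], the degrees are [4, 1, 1, 1, 1], giving D = diag(4, 1, 1, 1, 1) and L = D - A. The eigenvalues of L are [0, 1, 1, 1, 5]; the characteristic polynomial is the product of (x - lambda_i), which multiplies out to x^5 - 8x^4 + 18x^3 - 16x^2 + 5x. Since p(0) = det(-L) = 0, x divides p(x). By the matrix-tree theorem the graph has (1/5) * product of the nonzero eigenvalues = 1 spanning tree.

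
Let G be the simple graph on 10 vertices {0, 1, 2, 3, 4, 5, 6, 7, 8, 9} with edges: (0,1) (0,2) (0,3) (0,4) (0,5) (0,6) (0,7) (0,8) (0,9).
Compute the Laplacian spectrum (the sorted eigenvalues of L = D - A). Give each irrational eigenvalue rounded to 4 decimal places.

[0, 1, 1, 1, 1, 1, 1, 1, 1, 10]

Each diagonal entry of L is the vertex degree and each off-diagonal entry is -1 where an edge is present, 0 otherwise; in the order [0, 1, 2, 3, 4, 5, 6, 7, 8, 9] the diagonal is [9, 1, 1, 1, 1, 1, 1, 1, 1, 1]. Since every row of L sums to 0, the all-ones vector is in the kernel and 0 is an eigenvalue. The single zero eigenvalue shows the graph is connected. By the matrix-tree theorem the graph has (1/10) * product of the nonzero eigenvalues = 1 spanning tree.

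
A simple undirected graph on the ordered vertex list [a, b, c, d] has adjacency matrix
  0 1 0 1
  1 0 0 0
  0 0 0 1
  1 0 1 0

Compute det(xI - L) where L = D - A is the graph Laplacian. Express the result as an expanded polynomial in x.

x^4 - 6x^3 + 10x^2 - 4x

With the vertex order [a, b, c, d], the degrees are [2, 1, 1, 2], giving D = diag(2, 1, 1, 2) and L = D - A. Computing det(xI - L) by cofactor expansion (or equivalently via sum-over-permutations) gives x^4 - 6x^3 + 10x^2 - 4x. Since p(0) = det(-L) = 0, x divides p(x).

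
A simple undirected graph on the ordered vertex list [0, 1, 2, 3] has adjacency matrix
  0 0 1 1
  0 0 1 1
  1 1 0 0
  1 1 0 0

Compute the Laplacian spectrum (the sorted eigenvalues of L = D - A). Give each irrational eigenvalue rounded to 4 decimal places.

With the vertex order [0, 1, 2, 3], the degrees are [2, 2, 2, 2], giving D = diag(2, 2, 2, 2) and L = D - A. L is symmetric positive semidefinite, so every eigenvalue is real and nonnegative. The single zero eigenvalue shows the graph is connected. The largest eigenvalue, 4, is at most the vertex count 4. There is one zero in the spectrum, matching the 1 component.

[0, 2, 2, 4]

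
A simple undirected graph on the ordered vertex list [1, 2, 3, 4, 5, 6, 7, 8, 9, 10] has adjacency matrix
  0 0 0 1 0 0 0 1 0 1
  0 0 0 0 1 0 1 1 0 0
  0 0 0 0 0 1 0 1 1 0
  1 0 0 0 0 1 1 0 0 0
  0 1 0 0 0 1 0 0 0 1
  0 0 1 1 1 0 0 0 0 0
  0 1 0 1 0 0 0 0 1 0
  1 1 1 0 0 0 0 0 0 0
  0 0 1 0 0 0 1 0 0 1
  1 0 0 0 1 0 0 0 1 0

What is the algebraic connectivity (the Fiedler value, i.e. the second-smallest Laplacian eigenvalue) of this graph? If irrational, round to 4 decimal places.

With the vertex order [1, 2, 3, 4, 5, 6, 7, 8, 9, 10], the degrees are [3, 3, 3, 3, 3, 3, 3, 3, 3, 3], giving D = diag(3, 3, 3, 3, 3, 3, 3, 3, 3, 3) and L = D - A. The smallest Laplacian eigenvalue is always 0. The next one, lambda_2 = 2, measures how hard the graph is to disconnect: larger values mean better connectivity. There is one zero in the spectrum, matching the 1 component. The eigenvalues sum to 30, which equals trace(L) = 2|E|.

2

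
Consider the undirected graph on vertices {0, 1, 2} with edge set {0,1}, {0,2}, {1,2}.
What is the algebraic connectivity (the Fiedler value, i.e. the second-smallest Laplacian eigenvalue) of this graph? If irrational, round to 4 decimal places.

3

Reading degrees in the order [0, 1, 2] gives [2, 2, 2]; set D = diag(2, 2, 2) and form L = D - A. Computing the eigenvalues of L and sorting gives [0, 3, 3]. The Fiedler value lambda_2 = 3 is strictly positive, so the graph is connected. The eigenvalues sum to 6, which equals trace(L) = 2|E|. The largest eigenvalue, 3, is at most the vertex count 3.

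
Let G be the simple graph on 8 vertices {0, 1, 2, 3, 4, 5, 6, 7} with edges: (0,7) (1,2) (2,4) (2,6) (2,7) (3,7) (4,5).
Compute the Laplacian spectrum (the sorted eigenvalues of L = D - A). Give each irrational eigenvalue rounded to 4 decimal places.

With the vertex order [0, 1, 2, 3, 4, 5, 6, 7], the degrees are [1, 1, 4, 1, 2, 1, 1, 3], giving D = diag(1, 1, 4, 1, 2, 1, 1, 3) and L = D - A. Since every row of L sums to 0, the all-ones vector is in the kernel and 0 is an eigenvalue. The single zero eigenvalue shows the graph is connected. The largest eigenvalue, 5.3234, is at most the vertex count 8.

[0, 0.3187, 0.5858, 1, 1, 2.3579, 3.4142, 5.3234]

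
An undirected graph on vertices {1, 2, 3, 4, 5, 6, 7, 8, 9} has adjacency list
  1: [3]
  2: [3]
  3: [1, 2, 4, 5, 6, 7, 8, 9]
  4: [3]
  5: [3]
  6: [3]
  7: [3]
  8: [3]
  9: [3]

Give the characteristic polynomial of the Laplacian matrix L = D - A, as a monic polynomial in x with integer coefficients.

x^9 - 16x^8 + 84x^7 - 224x^6 + 350x^5 - 336x^4 + 196x^3 - 64x^2 + 9x

Each diagonal entry of L is the vertex degree and each off-diagonal entry is -1 where an edge is present, 0 otherwise; in the order [1, 2, 3, 4, 5, 6, 7, 8, 9] the diagonal is [1, 1, 8, 1, 1, 1, 1, 1, 1]. L has integer entries, so p(x) = det(xI - L) has integer coefficients. Expanding the determinant yields x^9 - 16x^8 + 84x^7 - 224x^6 + 350x^5 - 336x^4 + 196x^3 - 64x^2 + 9x. The constant term is 0 because L is singular (the all-ones vector lies in its kernel). The eigenvalues sum to 16, which equals trace(L) = 2|E|. There is one zero in the spectrum, matching the 1 component.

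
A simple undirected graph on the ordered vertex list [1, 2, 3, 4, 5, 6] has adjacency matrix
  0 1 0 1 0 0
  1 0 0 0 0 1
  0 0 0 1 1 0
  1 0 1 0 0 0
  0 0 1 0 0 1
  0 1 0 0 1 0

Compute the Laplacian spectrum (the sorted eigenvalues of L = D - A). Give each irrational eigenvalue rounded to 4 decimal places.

[0, 1, 1, 3, 3, 4]

With the vertex order [1, 2, 3, 4, 5, 6], the degrees are [2, 2, 2, 2, 2, 2], giving D = diag(2, 2, 2, 2, 2, 2) and L = D - A. The multiplicity of 0 as a Laplacian eigenvalue equals the number of connected components.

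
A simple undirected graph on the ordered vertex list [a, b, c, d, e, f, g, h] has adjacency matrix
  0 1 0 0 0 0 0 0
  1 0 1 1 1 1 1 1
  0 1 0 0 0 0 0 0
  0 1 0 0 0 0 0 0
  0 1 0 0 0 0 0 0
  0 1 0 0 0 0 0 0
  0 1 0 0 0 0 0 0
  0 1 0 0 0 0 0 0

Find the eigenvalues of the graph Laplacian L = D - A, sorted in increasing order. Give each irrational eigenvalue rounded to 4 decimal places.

[0, 1, 1, 1, 1, 1, 1, 8]

With the vertex order [a, b, c, d, e, f, g, h], the degrees are [1, 7, 1, 1, 1, 1, 1, 1], giving D = diag(1, 7, 1, 1, 1, 1, 1, 1) and L = D - A. Since every row of L sums to 0, the all-ones vector is in the kernel and 0 is an eigenvalue. The single zero eigenvalue shows the graph is connected. By the matrix-tree theorem the graph has (1/8) * product of the nonzero eigenvalues = 1 spanning tree.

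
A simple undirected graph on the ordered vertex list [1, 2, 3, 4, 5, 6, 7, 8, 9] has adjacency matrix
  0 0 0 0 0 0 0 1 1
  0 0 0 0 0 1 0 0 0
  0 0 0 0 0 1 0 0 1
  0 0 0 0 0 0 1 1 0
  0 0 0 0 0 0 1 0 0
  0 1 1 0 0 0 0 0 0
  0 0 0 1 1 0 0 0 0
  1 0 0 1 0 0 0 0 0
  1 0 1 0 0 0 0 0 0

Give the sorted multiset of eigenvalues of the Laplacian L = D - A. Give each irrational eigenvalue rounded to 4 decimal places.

Each diagonal entry of L is the vertex degree and each off-diagonal entry is -1 where an edge is present, 0 otherwise; in the order [1, 2, 3, 4, 5, 6, 7, 8, 9] the diagonal is [2, 1, 2, 2, 1, 2, 2, 2, 2]. Diagonalising L (or applying a numerical eigensolver to the 9x9 matrix) gives the spectrum above. By the matrix-tree theorem the graph has (1/9) * product of the nonzero eigenvalues = 1 spanning tree.

[0, 0.1206, 0.4679, 1, 1.6527, 2.3473, 3, 3.5321, 3.8794]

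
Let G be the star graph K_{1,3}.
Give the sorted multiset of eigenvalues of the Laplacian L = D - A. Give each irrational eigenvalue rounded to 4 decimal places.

[0, 1, 1, 4]

The graph has 4 vertices and degree multiset [3, 1, 1, 1]; D is the diagonal matrix of degrees and L = D - A. L is symmetric positive semidefinite, so every eigenvalue is real and nonnegative. There is one zero in the spectrum, matching the 1 component.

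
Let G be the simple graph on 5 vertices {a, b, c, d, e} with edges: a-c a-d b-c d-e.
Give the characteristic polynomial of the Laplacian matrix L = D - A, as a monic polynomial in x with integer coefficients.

With the vertex order [a, b, c, d, e], the degrees are [2, 1, 2, 2, 1], giving D = diag(2, 1, 2, 2, 1) and L = D - A. L has integer entries, so p(x) = det(xI - L) has integer coefficients. Expanding the determinant yields x^5 - 8x^4 + 21x^3 - 20x^2 + 5x. The coefficient of x^4 equals -trace(L) = -8, matching the sum of degrees. The eigenvalues sum to 8, which equals trace(L) = 2|E|. By the matrix-tree theorem the graph has (1/5) * product of the nonzero eigenvalues = 1 spanning tree.

x^5 - 8x^4 + 21x^3 - 20x^2 + 5x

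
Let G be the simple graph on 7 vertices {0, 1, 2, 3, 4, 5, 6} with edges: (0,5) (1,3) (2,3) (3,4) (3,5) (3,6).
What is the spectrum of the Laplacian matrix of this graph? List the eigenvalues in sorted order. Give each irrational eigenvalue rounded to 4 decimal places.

[0, 0.4659, 1, 1, 1, 2.4827, 6.0514]

Reading degrees in the order [0, 1, 2, 3, 4, 5, 6] gives [1, 1, 1, 5, 1, 2, 1]; set D = diag(1, 1, 1, 5, 1, 2, 1) and form L = D - A. The multiplicity of 0 as a Laplacian eigenvalue equals the number of connected components. The single zero eigenvalue shows the graph is connected. The eigenvalues sum to 12, which equals trace(L) = 2|E|.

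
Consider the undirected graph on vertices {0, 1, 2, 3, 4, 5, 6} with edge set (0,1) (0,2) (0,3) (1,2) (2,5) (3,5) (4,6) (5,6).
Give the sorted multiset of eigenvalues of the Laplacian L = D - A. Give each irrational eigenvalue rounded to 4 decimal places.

[0, 0.3889, 1.5106, 2.2027, 3.2250, 3.7425, 4.9303]

Reading degrees in the order [0, 1, 2, 3, 4, 5, 6] gives [3, 2, 3, 2, 1, 3, 2]; set D = diag(3, 2, 3, 2, 1, 3, 2) and form L = D - A. Since every row of L sums to 0, the all-ones vector is in the kernel and 0 is an eigenvalue. The single zero eigenvalue shows the graph is connected. The eigenvalues sum to 16, which equals trace(L) = 2|E|.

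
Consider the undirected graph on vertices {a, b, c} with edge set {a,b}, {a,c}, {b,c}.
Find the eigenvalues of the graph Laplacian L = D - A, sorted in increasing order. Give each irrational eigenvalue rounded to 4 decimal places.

[0, 3, 3]

With the vertex order [a, b, c], the degrees are [2, 2, 2], giving D = diag(2, 2, 2) and L = D - A. Since every row of L sums to 0, the all-ones vector is in the kernel and 0 is an eigenvalue. The single zero eigenvalue shows the graph is connected.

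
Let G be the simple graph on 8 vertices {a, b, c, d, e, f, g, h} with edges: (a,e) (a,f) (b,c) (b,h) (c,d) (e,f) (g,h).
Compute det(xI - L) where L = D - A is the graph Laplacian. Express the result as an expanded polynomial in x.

With the vertex order [a, b, c, d, e, f, g, h], the degrees are [2, 2, 2, 1, 2, 2, 1, 2], giving D = diag(2, 2, 2, 1, 2, 2, 1, 2) and L = D - A. L has integer entries, so p(x) = det(xI - L) has integer coefficients. Expanding the determinant yields x^8 - 14x^7 + 78x^6 - 218x^5 + 314x^4 - 210x^3 + 45x^2. Since p(0) = det(-L) = 0, x divides p(x). The largest eigenvalue, 3.6180, is at most the vertex count 8.

x^8 - 14x^7 + 78x^6 - 218x^5 + 314x^4 - 210x^3 + 45x^2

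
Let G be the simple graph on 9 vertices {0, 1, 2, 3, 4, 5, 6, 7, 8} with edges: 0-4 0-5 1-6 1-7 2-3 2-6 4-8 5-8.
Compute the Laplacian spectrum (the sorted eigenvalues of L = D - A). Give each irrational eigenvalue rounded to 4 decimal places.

[0, 0, 0.3820, 1.3820, 2, 2, 2.6180, 3.6180, 4]

With the vertex order [0, 1, 2, 3, 4, 5, 6, 7, 8], the degrees are [2, 2, 2, 1, 2, 2, 2, 1, 2], giving D = diag(2, 2, 2, 1, 2, 2, 2, 1, 2) and L = D - A. Since every row of L sums to 0, the all-ones vector is in the kernel and 0 is an eigenvalue. The 2 zero eigenvalues correspond to the 2 connected components. The eigenvalues sum to 16, which equals trace(L) = 2|E|.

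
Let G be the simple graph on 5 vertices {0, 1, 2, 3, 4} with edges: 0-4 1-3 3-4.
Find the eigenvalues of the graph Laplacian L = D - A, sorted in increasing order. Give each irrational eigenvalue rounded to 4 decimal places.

Each diagonal entry of L is the vertex degree and each off-diagonal entry is -1 where an edge is present, 0 otherwise; in the order [0, 1, 2, 3, 4] the diagonal is [1, 1, 0, 2, 2]. Since every row of L sums to 0, the all-ones vector is in the kernel and 0 is an eigenvalue. The 2 zero eigenvalues correspond to the 2 connected components. There are 2 zeros in the spectrum, matching the 2 components. The largest eigenvalue, 3.4142, is at most the vertex count 5.

[0, 0, 0.5858, 2, 3.4142]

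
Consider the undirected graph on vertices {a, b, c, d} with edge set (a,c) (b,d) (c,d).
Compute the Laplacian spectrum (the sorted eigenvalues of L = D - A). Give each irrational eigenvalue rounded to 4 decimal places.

[0, 0.5858, 2, 3.4142]

Each diagonal entry of L is the vertex degree and each off-diagonal entry is -1 where an edge is present, 0 otherwise; in the order [a, b, c, d] the diagonal is [1, 1, 2, 2]. Diagonalising L (or applying a numerical eigensolver to the 4x4 matrix) gives the spectrum above. The single zero eigenvalue shows the graph is connected.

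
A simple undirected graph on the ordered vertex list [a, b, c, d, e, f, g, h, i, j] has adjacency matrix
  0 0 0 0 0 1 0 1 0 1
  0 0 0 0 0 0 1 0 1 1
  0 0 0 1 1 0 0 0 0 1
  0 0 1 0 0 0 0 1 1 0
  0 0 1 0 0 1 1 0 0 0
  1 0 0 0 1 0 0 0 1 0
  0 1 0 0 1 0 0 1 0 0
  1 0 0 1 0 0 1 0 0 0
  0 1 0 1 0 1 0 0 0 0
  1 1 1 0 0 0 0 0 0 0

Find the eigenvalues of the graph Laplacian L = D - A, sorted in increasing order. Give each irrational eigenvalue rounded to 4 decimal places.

[0, 2, 2, 2, 2, 2, 5, 5, 5, 5]

Each diagonal entry of L is the vertex degree and each off-diagonal entry is -1 where an edge is present, 0 otherwise; in the order [a, b, c, d, e, f, g, h, i, j] the diagonal is [3, 3, 3, 3, 3, 3, 3, 3, 3, 3]. Since every row of L sums to 0, the all-ones vector is in the kernel and 0 is an eigenvalue. The single zero eigenvalue shows the graph is connected. The largest eigenvalue, 5, is at most the vertex count 10.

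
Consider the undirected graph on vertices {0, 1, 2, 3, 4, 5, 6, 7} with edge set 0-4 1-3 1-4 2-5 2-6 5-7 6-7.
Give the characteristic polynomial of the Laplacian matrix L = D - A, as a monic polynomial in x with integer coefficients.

x^8 - 14x^7 + 78x^6 - 220x^5 + 328x^4 - 240x^3 + 64x^2

Reading degrees in the order [0, 1, 2, 3, 4, 5, 6, 7] gives [1, 2, 2, 1, 2, 2, 2, 2]; set D = diag(1, 2, 2, 1, 2, 2, 2, 2) and form L = D - A. L has integer entries, so p(x) = det(xI - L) has integer coefficients. Expanding the determinant yields x^8 - 14x^7 + 78x^6 - 220x^5 + 328x^4 - 240x^3 + 64x^2. The coefficient of x^7 equals -trace(L) = -14, matching the sum of degrees. The eigenvalues sum to 14, which equals trace(L) = 2|E|.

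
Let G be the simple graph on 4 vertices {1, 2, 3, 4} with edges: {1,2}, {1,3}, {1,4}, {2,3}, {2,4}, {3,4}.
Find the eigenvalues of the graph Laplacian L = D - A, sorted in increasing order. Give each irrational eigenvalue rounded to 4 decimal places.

Reading degrees in the order [1, 2, 3, 4] gives [3, 3, 3, 3]; set D = diag(3, 3, 3, 3) and form L = D - A. The multiplicity of 0 as a Laplacian eigenvalue equals the number of connected components. There is one zero in the spectrum, matching the 1 component. The eigenvalues sum to 12, which equals trace(L) = 2|E|.

[0, 4, 4, 4]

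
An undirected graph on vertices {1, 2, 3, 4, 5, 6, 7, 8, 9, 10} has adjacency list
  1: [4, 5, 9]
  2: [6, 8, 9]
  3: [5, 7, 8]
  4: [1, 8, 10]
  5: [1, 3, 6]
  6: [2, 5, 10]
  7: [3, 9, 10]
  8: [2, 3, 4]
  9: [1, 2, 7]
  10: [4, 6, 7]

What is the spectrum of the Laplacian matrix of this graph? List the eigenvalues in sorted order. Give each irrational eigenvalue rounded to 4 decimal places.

[0, 2, 2, 2, 2, 2, 5, 5, 5, 5]

With the vertex order [1, 2, 3, 4, 5, 6, 7, 8, 9, 10], the degrees are [3, 3, 3, 3, 3, 3, 3, 3, 3, 3], giving D = diag(3, 3, 3, 3, 3, 3, 3, 3, 3, 3) and L = D - A. Diagonalising L (or applying a numerical eigensolver to the 10x10 matrix) gives the spectrum above. The largest eigenvalue, 5, is at most the vertex count 10.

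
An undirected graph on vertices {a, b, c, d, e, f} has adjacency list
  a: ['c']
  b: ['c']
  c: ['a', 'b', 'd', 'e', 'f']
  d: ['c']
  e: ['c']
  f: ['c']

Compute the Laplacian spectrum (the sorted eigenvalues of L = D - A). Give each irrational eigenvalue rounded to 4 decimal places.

Each diagonal entry of L is the vertex degree and each off-diagonal entry is -1 where an edge is present, 0 otherwise; in the order [a, b, c, d, e, f] the diagonal is [1, 1, 5, 1, 1, 1]. Diagonalising L (or applying a numerical eigensolver to the 6x6 matrix) gives the spectrum above. The single zero eigenvalue shows the graph is connected. The largest eigenvalue, 6, is at most the vertex count 6.

[0, 1, 1, 1, 1, 6]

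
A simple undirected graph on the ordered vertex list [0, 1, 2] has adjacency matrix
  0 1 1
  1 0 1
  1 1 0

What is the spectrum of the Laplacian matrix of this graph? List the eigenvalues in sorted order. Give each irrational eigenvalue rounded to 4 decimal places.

Each diagonal entry of L is the vertex degree and each off-diagonal entry is -1 where an edge is present, 0 otherwise; in the order [0, 1, 2] the diagonal is [2, 2, 2]. L is symmetric positive semidefinite, so every eigenvalue is real and nonnegative. The largest eigenvalue, 3, is at most the vertex count 3. There is one zero in the spectrum, matching the 1 component.

[0, 3, 3]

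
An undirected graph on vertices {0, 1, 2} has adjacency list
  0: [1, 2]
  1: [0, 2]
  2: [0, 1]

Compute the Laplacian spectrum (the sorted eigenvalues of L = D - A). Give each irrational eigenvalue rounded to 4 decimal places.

[0, 3, 3]

Each diagonal entry of L is the vertex degree and each off-diagonal entry is -1 where an edge is present, 0 otherwise; in the order [0, 1, 2] the diagonal is [2, 2, 2]. L is symmetric positive semidefinite, so every eigenvalue is real and nonnegative. The eigenvalues sum to 6, which equals trace(L) = 2|E|. By the matrix-tree theorem the graph has (1/3) * product of the nonzero eigenvalues = 3 spanning trees.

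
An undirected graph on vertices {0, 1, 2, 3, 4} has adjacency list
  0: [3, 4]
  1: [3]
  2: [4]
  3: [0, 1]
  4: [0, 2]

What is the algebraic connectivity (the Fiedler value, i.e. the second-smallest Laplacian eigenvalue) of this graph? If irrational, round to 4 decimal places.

Each diagonal entry of L is the vertex degree and each off-diagonal entry is -1 where an edge is present, 0 otherwise; in the order [0, 1, 2, 3, 4] the diagonal is [2, 1, 1, 2, 2]. The smallest Laplacian eigenvalue is always 0. The next one, lambda_2 = 0.3820, measures how hard the graph is to disconnect: larger values mean better connectivity. The eigenvalues sum to 8, which equals trace(L) = 2|E|.

0.3820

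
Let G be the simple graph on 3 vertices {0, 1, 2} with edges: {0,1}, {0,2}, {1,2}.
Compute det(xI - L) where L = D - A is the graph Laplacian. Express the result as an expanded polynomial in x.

Reading degrees in the order [0, 1, 2] gives [2, 2, 2]; set D = diag(2, 2, 2) and form L = D - A. The eigenvalues of L are [0, 3, 3]; the characteristic polynomial is the product of (x - lambda_i), which multiplies out to x^3 - 6x^2 + 9x. Since p(0) = det(-L) = 0, x divides p(x).

x^3 - 6x^2 + 9x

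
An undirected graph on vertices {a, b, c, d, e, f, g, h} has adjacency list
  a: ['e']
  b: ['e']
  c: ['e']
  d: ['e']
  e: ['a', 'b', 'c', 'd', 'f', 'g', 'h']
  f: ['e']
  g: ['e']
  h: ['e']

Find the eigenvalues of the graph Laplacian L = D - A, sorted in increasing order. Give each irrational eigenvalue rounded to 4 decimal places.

With the vertex order [a, b, c, d, e, f, g, h], the degrees are [1, 1, 1, 1, 7, 1, 1, 1], giving D = diag(1, 1, 1, 1, 7, 1, 1, 1) and L = D - A. Diagonalising L (or applying a numerical eigensolver to the 8x8 matrix) gives the spectrum above. By the matrix-tree theorem the graph has (1/8) * product of the nonzero eigenvalues = 1 spanning tree.

[0, 1, 1, 1, 1, 1, 1, 8]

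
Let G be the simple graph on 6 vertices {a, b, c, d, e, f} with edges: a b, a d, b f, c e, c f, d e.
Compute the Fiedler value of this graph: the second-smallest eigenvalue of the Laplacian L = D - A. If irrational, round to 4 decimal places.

1

Reading degrees in the order [a, b, c, d, e, f] gives [2, 2, 2, 2, 2, 2]; set D = diag(2, 2, 2, 2, 2, 2) and form L = D - A. The sorted Laplacian eigenvalues are [0, 1, 1, 3, 3, 4]; the algebraic connectivity is the second entry, 1. There is one zero in the spectrum, matching the 1 component.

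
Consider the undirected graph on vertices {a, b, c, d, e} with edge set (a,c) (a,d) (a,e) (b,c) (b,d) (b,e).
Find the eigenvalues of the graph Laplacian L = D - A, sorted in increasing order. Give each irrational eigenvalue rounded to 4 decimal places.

[0, 2, 2, 3, 5]

Each diagonal entry of L is the vertex degree and each off-diagonal entry is -1 where an edge is present, 0 otherwise; in the order [a, b, c, d, e] the diagonal is [3, 3, 2, 2, 2]. The multiplicity of 0 as a Laplacian eigenvalue equals the number of connected components. The single zero eigenvalue shows the graph is connected. By the matrix-tree theorem the graph has (1/5) * product of the nonzero eigenvalues = 12 spanning trees.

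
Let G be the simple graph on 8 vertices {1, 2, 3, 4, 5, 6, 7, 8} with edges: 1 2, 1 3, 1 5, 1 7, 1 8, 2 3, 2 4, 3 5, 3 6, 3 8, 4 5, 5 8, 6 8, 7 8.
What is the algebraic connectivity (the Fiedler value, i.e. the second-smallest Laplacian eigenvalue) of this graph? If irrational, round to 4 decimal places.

1.3187

With the vertex order [1, 2, 3, 4, 5, 6, 7, 8], the degrees are [5, 3, 5, 2, 4, 2, 2, 5], giving D = diag(5, 3, 5, 2, 4, 2, 2, 5) and L = D - A. The sorted Laplacian eigenvalues are [0, 1.3187, 1.7639, 3, 3.3579, 6, 6.2361, 6.3234]; the algebraic connectivity is the second entry, 1.3187. The largest eigenvalue, 6.3234, is at most the vertex count 8. By the matrix-tree theorem the graph has (1/8) * product of the nonzero eigenvalues = 693 spanning trees.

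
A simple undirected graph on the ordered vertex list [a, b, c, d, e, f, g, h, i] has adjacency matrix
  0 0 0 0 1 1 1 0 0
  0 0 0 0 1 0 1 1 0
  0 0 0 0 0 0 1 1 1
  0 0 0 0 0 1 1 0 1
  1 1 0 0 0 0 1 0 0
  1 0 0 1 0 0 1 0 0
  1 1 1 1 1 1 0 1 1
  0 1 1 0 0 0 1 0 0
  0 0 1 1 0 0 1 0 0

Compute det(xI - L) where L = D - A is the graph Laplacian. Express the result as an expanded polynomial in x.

x^9 - 32x^8 + 428x^7 - 3136x^6 + 13786x^5 - 37232x^4 + 60276x^3 - 53424x^2 + 19845x

Each diagonal entry of L is the vertex degree and each off-diagonal entry is -1 where an edge is present, 0 otherwise; in the order [a, b, c, d, e, f, g, h, i] the diagonal is [3, 3, 3, 3, 3, 3, 8, 3, 3]. L has integer entries, so p(x) = det(xI - L) has integer coefficients. Expanding the determinant yields x^9 - 32x^8 + 428x^7 - 3136x^6 + 13786x^5 - 37232x^4 + 60276x^3 - 53424x^2 + 19845x. The coefficient of x^8 equals -trace(L) = -32, matching the sum of degrees. By the matrix-tree theorem the graph has (1/9) * product of the nonzero eigenvalues = 2205 spanning trees.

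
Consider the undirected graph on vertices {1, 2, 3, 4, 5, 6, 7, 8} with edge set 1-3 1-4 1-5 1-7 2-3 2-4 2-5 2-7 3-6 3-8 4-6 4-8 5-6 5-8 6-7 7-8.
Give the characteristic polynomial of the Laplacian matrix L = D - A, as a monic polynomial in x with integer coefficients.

x^8 - 32x^7 + 432x^6 - 3200x^5 + 14080x^4 - 36864x^3 + 53248x^2 - 32768x

With the vertex order [1, 2, 3, 4, 5, 6, 7, 8], the degrees are [4, 4, 4, 4, 4, 4, 4, 4], giving D = diag(4, 4, 4, 4, 4, 4, 4, 4) and L = D - A. Computing det(xI - L) by cofactor expansion (or equivalently via sum-over-permutations) gives x^8 - 32x^7 + 432x^6 - 3200x^5 + 14080x^4 - 36864x^3 + 53248x^2 - 32768x. The constant term is 0 because L is singular (the all-ones vector lies in its kernel).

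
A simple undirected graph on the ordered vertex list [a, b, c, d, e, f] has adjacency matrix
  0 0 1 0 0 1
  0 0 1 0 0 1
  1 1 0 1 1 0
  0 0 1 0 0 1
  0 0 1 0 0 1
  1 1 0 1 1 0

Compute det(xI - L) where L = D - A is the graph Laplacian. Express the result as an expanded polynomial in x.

Each diagonal entry of L is the vertex degree and each off-diagonal entry is -1 where an edge is present, 0 otherwise; in the order [a, b, c, d, e, f] the diagonal is [2, 2, 4, 2, 2, 4]. L has integer entries, so p(x) = det(xI - L) has integer coefficients. Expanding the determinant yields x^6 - 16x^5 + 96x^4 - 272x^3 + 368x^2 - 192x. The coefficient of x^5 equals -trace(L) = -16, matching the sum of degrees. There is one zero in the spectrum, matching the 1 component. The largest eigenvalue, 6, is at most the vertex count 6.

x^6 - 16x^5 + 96x^4 - 272x^3 + 368x^2 - 192x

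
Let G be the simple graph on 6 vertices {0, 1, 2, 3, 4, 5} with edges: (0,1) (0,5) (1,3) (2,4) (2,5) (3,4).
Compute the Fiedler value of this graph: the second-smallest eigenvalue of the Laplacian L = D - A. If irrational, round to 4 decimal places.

1

With the vertex order [0, 1, 2, 3, 4, 5], the degrees are [2, 2, 2, 2, 2, 2], giving D = diag(2, 2, 2, 2, 2, 2) and L = D - A. The smallest Laplacian eigenvalue is always 0. The next one, lambda_2 = 1, measures how hard the graph is to disconnect: larger values mean better connectivity. The largest eigenvalue, 4, is at most the vertex count 6.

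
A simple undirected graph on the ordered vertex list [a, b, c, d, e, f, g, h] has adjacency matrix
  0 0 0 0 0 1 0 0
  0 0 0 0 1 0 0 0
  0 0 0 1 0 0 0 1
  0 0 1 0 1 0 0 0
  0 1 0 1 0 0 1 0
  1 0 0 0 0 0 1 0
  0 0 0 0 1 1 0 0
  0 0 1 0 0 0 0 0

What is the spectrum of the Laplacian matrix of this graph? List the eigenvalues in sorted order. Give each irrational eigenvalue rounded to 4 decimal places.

Each diagonal entry of L is the vertex degree and each off-diagonal entry is -1 where an edge is present, 0 otherwise; in the order [a, b, c, d, e, f, g, h] the diagonal is [1, 1, 2, 2, 3, 2, 2, 1]. The multiplicity of 0 as a Laplacian eigenvalue equals the number of connected components. The single zero eigenvalue shows the graph is connected. There is one zero in the spectrum, matching the 1 component.

[0, 0.1981, 0.4915, 1.3204, 1.5550, 2.8258, 3.2470, 4.3623]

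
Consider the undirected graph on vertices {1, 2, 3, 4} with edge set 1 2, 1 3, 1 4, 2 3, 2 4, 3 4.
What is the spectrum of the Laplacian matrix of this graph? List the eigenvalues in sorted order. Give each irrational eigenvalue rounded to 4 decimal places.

[0, 4, 4, 4]

With the vertex order [1, 2, 3, 4], the degrees are [3, 3, 3, 3], giving D = diag(3, 3, 3, 3) and L = D - A. Diagonalising L (or applying a numerical eigensolver to the 4x4 matrix) gives the spectrum above. The single zero eigenvalue shows the graph is connected. The largest eigenvalue, 4, is at most the vertex count 4.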